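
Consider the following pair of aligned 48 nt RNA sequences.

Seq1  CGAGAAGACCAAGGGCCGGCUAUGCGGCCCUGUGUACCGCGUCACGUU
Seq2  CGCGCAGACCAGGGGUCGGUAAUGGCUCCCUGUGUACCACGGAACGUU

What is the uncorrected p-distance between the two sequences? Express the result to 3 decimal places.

0.250

Differing sites — 3:A/C; 5:A/C; 12:A/G; 16:C/U; 20:C/U; 21:U/A; 25:C/G; 26:G/C; 27:G/U; 39:G/A; 42:U/G; 43:C/A.
There are 12 differences over 48 sites, so p = 12/48 = 0.250.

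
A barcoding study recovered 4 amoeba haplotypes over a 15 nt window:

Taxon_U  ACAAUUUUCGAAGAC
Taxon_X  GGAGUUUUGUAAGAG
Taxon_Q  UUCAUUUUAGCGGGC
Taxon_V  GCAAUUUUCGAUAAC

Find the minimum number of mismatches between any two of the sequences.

3

Pairwise Hamming distances:
  Taxon_U vs Taxon_X: 6
  Taxon_U vs Taxon_Q: 7
  Taxon_U vs Taxon_V: 3
  Taxon_X vs Taxon_Q: 10
  Taxon_X vs Taxon_V: 7
  Taxon_Q vs Taxon_V: 8
The smallest is 3, between Taxon_U and Taxon_V.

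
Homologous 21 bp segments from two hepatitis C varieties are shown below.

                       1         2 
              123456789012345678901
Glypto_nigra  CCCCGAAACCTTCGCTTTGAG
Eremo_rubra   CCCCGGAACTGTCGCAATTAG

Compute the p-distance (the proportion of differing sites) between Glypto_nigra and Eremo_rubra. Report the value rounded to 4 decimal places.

0.2857

Differing sites — 6:A/G; 10:C/T; 11:T/G; 16:T/A; 17:T/A; 19:G/T.
There are 6 differences over 21 sites, so p = 6/21 = 0.2857.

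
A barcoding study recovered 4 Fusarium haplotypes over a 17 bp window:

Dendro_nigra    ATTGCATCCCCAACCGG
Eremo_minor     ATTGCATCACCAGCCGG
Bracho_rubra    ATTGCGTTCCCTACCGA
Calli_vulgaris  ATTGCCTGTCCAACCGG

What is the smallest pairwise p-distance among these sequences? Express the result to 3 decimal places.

0.118

Pairwise Hamming distances:
  Dendro_nigra vs Eremo_minor: 2
  Dendro_nigra vs Bracho_rubra: 4
  Dendro_nigra vs Calli_vulgaris: 3
  Eremo_minor vs Bracho_rubra: 6
  Eremo_minor vs Calli_vulgaris: 4
  Bracho_rubra vs Calli_vulgaris: 5
The smallest is 2 mismatches, between Dendro_nigra and Eremo_minor; p = 2/17 = 0.118.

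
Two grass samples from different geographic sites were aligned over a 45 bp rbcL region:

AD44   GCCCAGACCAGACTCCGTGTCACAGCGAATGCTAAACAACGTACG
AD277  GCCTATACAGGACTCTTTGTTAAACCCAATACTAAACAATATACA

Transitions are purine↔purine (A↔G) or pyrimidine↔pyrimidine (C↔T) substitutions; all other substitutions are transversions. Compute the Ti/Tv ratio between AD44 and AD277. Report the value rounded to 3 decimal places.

1.333

Differing sites — 4:C/T (Ti); 6:G/T (Tv); 9:C/A (Tv); 10:A/G (Ti); 16:C/T (Ti); 17:G/T (Tv); 21:C/T (Ti); 23:C/A (Tv); 25:G/C (Tv); 27:G/C (Tv); 31:G/A (Ti); 40:C/T (Ti); 41:G/A (Ti); 45:G/A (Ti).
Of the 14 differences, 8 transitions and 6 transversions, so Ti/Tv = 8/6 = 1.333.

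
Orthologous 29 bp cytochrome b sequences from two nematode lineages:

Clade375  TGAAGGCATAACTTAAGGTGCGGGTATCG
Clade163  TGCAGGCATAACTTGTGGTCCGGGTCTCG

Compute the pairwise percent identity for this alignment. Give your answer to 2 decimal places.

82.76%

The sequences differ at positions 3 (A/C), 15 (A/G), 16 (A/T), 20 (G/C), 26 (A/C).
24 of the 29 sites match, so the percent identity is 24/29 × 100 = 82.76%.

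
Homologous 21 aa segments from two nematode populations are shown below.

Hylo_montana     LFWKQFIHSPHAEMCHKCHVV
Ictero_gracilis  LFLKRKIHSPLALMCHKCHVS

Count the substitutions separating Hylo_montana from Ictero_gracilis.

6

Mismatches occur at site 3 (W/L), site 5 (Q/R), site 6 (F/K), site 11 (H/L), site 13 (E/L), site 21 (V/S).
That gives 6 mismatches out of 21 aligned sites, so the Hamming distance is 6.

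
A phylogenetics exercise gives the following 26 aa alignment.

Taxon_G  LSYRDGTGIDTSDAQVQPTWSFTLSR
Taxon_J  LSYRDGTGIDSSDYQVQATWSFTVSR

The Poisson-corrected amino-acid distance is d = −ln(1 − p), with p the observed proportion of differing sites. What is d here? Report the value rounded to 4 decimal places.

Differing sites — 11:T/S; 14:A/Y; 18:P/A; 24:L/V.
p = 4/26 = 0.153846.
d = −ln(1 − 0.153846) = −ln(0.846154) = 0.1671.

0.1671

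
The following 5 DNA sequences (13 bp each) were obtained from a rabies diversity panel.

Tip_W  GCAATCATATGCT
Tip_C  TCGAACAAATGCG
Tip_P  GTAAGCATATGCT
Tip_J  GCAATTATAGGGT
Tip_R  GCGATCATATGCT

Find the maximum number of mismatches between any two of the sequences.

8

Pairwise Hamming distances:
  Tip_W vs Tip_C: 5
  Tip_W vs Tip_P: 2
  Tip_W vs Tip_J: 3
  Tip_W vs Tip_R: 1
  Tip_C vs Tip_P: 6
  Tip_C vs Tip_J: 8
  Tip_C vs Tip_R: 4
  Tip_P vs Tip_J: 5
  Tip_P vs Tip_R: 3
  Tip_J vs Tip_R: 4
The largest is 8, between Tip_C and Tip_J.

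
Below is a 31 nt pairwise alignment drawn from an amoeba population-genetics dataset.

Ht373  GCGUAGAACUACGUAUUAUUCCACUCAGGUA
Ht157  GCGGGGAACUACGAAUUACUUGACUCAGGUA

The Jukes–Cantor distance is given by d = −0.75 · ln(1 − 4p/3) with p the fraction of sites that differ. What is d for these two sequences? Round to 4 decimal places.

0.2239

Mismatches occur at site 4 (U/G), site 5 (A/G), site 14 (U/A), site 19 (U/C), site 21 (C/U), site 22 (C/G).
p = 6/31 = 0.193548.
d = −0.75 · ln(1 − (4/3)·0.193548) = −0.75 · ln(0.741936) = −0.75 · (-0.298492) = 0.2239.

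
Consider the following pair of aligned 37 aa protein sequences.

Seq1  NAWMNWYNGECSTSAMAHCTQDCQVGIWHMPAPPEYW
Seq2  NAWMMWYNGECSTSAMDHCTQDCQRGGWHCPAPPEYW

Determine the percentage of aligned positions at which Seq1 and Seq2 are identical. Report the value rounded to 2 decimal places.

86.49%

The sequences differ at positions 5 (N/M), 17 (A/D), 25 (V/R), 27 (I/G), 30 (M/C).
32 of the 37 sites match, so the percent identity is 32/37 × 100 = 86.49%.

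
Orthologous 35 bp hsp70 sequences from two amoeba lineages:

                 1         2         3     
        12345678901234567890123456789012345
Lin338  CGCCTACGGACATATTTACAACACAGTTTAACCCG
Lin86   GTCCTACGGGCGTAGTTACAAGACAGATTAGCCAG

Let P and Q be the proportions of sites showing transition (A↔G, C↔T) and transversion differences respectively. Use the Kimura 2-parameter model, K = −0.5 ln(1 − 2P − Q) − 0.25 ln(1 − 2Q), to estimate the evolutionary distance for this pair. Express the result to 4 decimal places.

0.3149

Mismatches occur at site 1 (C/G, transversion), site 2 (G/T, transversion), site 10 (A/G, transition), site 12 (A/G, transition), site 15 (T/G, transversion), site 22 (C/G, transversion), site 27 (T/A, transversion), site 31 (A/G, transition), site 34 (C/A, transversion).
Of the 9 differences, 3 transitions and 6 transversions over 35 sites: P = 3/35 = 0.085714, Q = 6/35 = 0.171429.
d = −0.5·ln(0.657143) − 0.25·ln(0.657142) = −0.5·(-0.419854) − 0.25·(-0.419855) = 0.3149.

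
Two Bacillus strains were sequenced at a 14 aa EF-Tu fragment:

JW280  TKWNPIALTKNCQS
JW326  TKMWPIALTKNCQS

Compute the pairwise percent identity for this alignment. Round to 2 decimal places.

The sequences differ at positions 3 (W/M), 4 (N/W).
12 of the 14 sites match, so the percent identity is 12/14 × 100 = 85.71%.

85.71%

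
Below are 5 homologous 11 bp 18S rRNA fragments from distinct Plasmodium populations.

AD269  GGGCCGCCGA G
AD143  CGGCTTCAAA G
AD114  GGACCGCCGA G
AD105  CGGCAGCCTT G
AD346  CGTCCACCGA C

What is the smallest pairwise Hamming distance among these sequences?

Pairwise Hamming distances:
  AD269 vs AD143: 5
  AD269 vs AD114: 1
  AD269 vs AD105: 4
  AD269 vs AD346: 4
  AD143 vs AD114: 6
  AD143 vs AD105: 5
  AD143 vs AD346: 6
  AD114 vs AD105: 5
  AD114 vs AD346: 4
  AD105 vs AD346: 6
The smallest is 1, between AD269 and AD114.

1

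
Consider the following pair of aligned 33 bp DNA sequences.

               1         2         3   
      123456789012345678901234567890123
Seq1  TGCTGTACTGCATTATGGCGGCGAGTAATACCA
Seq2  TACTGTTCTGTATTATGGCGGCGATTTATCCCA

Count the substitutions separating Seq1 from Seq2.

Mismatches occur at site 2 (G→A), site 7 (A→T), site 11 (C→T), site 25 (G→T), site 27 (A→T), site 30 (A→C).
That gives 6 mismatches out of 33 aligned sites, so the Hamming distance is 6.

6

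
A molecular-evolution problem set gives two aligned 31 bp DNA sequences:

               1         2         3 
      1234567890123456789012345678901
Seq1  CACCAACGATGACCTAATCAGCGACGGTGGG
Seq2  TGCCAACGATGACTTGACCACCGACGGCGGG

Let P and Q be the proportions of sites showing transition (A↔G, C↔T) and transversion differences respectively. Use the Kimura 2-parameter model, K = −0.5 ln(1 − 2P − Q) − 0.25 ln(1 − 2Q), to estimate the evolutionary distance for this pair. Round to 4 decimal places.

0.2885

Mismatches occur at site 1 (C/T, transition), site 2 (A/G, transition), site 14 (C/T, transition), site 16 (A/G, transition), site 18 (T/C, transition), site 21 (G/C, transversion), site 28 (T/C, transition).
Of the 7 differences, 6 transitions and 1 transversion over 31 sites: P = 6/31 = 0.193548, Q = 1/31 = 0.032258.
d = −0.5·ln(0.580646) − 0.25·ln(0.935484) = −0.5·(-0.543614) − 0.25·(-0.066691) = 0.2885.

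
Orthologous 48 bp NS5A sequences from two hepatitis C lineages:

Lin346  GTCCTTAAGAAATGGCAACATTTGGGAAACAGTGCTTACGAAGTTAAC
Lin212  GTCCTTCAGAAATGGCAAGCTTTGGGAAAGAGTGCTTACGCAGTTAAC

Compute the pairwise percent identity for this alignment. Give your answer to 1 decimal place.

89.6%

Mismatches occur at site 7 (A/C), site 19 (C/G), site 20 (A/C), site 30 (C/G), site 41 (A/C).
43 of the 48 sites match, so the percent identity is 43/48 × 100 = 89.6%.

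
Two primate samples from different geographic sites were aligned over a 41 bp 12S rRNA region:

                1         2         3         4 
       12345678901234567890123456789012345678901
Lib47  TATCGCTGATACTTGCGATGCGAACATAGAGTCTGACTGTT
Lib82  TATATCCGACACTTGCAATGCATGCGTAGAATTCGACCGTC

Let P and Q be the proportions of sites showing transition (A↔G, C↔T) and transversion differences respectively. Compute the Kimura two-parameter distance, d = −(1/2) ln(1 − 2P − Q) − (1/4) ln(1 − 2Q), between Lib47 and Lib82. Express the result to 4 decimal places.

0.5100

Mismatches occur at site 4 (C/A, transversion), site 5 (G/T, transversion), site 7 (T/C, transition), site 10 (T/C, transition), site 17 (G/A, transition), site 22 (G/A, transition), site 23 (A/T, transversion), site 24 (A/G, transition), site 26 (A/G, transition), site 31 (G/A, transition), site 33 (C/T, transition), site 34 (T/C, transition), site 38 (T/C, transition), site 41 (T/C, transition).
Of the 14 differences, 11 transitions and 3 transversions over 41 sites: P = 11/41 = 0.268293, Q = 3/41 = 0.073171.
d = −0.5·ln(0.390243) − 0.25·ln(0.853658) = −0.5·(-0.940986) − 0.25·(-0.158225) = 0.5100.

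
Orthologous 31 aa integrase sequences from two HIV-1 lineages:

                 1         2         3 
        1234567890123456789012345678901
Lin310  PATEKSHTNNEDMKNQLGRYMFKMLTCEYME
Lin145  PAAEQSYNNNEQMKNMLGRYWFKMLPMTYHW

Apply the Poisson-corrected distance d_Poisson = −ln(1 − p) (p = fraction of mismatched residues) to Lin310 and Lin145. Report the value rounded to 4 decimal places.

0.4895

Differing sites — 3:T/A; 5:K/Q; 7:H/Y; 8:T/N; 12:D/Q; 16:Q/M; 21:M/W; 26:T/P; 27:C/M; 28:E/T; 30:M/H; 31:E/W.
p = 12/31 = 0.387097.
d = −ln(1 − 0.387097) = −ln(0.612903) = 0.4895.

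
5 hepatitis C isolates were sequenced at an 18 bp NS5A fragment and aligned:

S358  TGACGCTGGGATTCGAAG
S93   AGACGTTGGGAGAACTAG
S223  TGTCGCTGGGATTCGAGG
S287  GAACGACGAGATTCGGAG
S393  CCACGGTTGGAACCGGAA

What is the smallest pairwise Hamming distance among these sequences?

2

Pairwise Hamming distances:
  S358 vs S93: 7
  S358 vs S223: 2
  S358 vs S287: 6
  S358 vs S393: 8
  S93 vs S223: 9
  S93 vs S287: 10
  S93 vs S393: 10
  S223 vs S287: 8
  S223 vs S393: 10
  S287 vs S393: 9
The smallest is 2, between S358 and S223.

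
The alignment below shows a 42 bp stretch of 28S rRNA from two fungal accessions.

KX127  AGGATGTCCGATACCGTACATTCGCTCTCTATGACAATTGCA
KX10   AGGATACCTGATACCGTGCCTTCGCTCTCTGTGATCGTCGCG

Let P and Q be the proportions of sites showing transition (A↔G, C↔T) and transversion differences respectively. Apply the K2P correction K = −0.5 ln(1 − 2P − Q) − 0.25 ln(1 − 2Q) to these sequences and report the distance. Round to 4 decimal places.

0.3483

Mismatches occur at site 6 (G/A, transition), site 7 (T/C, transition), site 9 (C/T, transition), site 18 (A/G, transition), site 20 (A/C, transversion), site 31 (A/G, transition), site 35 (C/T, transition), site 36 (A/C, transversion), site 37 (A/G, transition), site 39 (T/C, transition), site 42 (A/G, transition).
Of the 11 differences, 9 transitions and 2 transversions over 42 sites: P = 9/42 = 0.214286, Q = 2/42 = 0.047619.
d = −0.5·ln(0.523809) − 0.25·ln(0.904762) = −0.5·(-0.646628) − 0.25·(-0.100083) = 0.3483.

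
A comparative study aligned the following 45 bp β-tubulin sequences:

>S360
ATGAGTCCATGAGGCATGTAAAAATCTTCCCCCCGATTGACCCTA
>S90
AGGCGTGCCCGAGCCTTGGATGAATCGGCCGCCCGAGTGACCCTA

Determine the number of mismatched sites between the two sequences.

14

Differing sites — 2:T/G; 4:A/C; 7:C/G; 9:A/C; 10:T/C; 14:G/C; 16:A/T; 19:T/G; 21:A/T; 22:A/G; 27:T/G; 28:T/G; 31:C/G; 37:T/G.
That gives 14 mismatches out of 45 aligned sites, so the Hamming distance is 14.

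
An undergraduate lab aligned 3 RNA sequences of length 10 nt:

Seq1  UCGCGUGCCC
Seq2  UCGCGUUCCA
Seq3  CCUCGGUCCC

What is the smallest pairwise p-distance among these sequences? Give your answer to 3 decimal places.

0.200

Pairwise Hamming distances:
  Seq1 vs Seq2: 2
  Seq1 vs Seq3: 4
  Seq2 vs Seq3: 4
The smallest is 2 mismatches, between Seq1 and Seq2; p = 2/10 = 0.200.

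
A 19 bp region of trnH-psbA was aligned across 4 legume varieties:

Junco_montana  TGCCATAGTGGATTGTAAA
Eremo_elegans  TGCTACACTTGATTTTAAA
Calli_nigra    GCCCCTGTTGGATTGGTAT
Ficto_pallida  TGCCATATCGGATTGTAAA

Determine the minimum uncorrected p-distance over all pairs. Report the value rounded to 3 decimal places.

0.105

Pairwise Hamming distances:
  Junco_montana vs Eremo_elegans: 5
  Junco_montana vs Calli_nigra: 8
  Junco_montana vs Ficto_pallida: 2
  Eremo_elegans vs Calli_nigra: 12
  Eremo_elegans vs Ficto_pallida: 6
  Calli_nigra vs Ficto_pallida: 8
The smallest is 2 mismatches, between Junco_montana and Ficto_pallida; p = 2/19 = 0.105.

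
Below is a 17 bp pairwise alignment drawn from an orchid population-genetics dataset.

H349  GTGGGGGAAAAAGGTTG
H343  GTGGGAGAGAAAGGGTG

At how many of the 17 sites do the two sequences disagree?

The sequences differ at positions 6 (G/A), 9 (A/G), 15 (T/G).
That gives 3 mismatches out of 17 aligned sites, so the Hamming distance is 3.

3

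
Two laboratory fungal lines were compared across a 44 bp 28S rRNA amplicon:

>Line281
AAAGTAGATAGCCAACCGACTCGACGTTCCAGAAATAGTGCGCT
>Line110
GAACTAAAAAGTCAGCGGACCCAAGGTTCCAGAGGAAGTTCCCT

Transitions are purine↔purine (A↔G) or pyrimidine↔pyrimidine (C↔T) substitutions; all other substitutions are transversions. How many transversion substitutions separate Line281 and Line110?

Mismatches occur at site 1 (A↔G, transition), site 4 (G↔C, transversion), site 7 (G↔A, transition), site 9 (T↔A, transversion), site 12 (C↔T, transition), site 15 (A↔G, transition), site 17 (C↔G, transversion), site 21 (T↔C, transition), site 23 (G↔A, transition), site 25 (C↔G, transversion), site 34 (A↔G, transition), site 35 (A↔G, transition), site 36 (T↔A, transversion), site 40 (G↔T, transversion), site 42 (G↔C, transversion).
Of the 15 differences, 8 transitions and 7 transversions, so the answer is 7.

7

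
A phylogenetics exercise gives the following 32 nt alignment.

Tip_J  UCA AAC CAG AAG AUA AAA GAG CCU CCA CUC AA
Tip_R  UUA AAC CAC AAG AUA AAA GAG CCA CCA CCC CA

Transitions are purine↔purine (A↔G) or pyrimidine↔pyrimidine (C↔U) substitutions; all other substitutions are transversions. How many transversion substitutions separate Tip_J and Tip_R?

Mismatches occur at site 2 (C→U, transition), site 9 (G→C, transversion), site 24 (U→A, transversion), site 29 (U→C, transition), site 31 (A→C, transversion).
Of the 5 differences, 2 transitions and 3 transversions, so the answer is 3.

3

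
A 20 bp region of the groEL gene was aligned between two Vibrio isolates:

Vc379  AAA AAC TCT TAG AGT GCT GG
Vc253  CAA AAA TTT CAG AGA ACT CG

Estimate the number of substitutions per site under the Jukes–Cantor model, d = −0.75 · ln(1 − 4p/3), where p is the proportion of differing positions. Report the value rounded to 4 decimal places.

0.4715

Mismatches occur at site 1 (A↔C), site 6 (C↔A), site 8 (C↔T), site 10 (T↔C), site 15 (T↔A), site 16 (G↔A), site 19 (G↔C).
p = 7/20 = 0.350000.
d = −0.75 · ln(1 − (4/3)·0.350000) = −0.75 · ln(0.533333) = −0.75 · (-0.628609) = 0.4715.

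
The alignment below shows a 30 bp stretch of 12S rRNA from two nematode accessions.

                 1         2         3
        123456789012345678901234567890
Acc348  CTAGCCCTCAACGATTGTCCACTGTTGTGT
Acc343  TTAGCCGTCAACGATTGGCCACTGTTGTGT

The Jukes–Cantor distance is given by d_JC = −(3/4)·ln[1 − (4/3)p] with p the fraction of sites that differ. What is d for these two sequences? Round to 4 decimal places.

0.1073

The sequences differ at positions 1 (C/T), 7 (C/G), 18 (T/G).
p = 3/30 = 0.100000.
d = −0.75 · ln(1 − (4/3)·0.100000) = −0.75 · ln(0.866667) = −0.75 · (-0.143100) = 0.1073.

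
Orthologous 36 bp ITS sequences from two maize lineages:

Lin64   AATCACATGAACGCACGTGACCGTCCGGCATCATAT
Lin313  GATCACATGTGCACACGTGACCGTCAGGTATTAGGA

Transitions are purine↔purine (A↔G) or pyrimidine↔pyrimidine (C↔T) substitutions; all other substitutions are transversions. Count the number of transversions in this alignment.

4

Mismatches occur at site 1 (A/G, transition), site 10 (A/T, transversion), site 11 (A/G, transition), site 13 (G/A, transition), site 26 (C/A, transversion), site 29 (C/T, transition), site 32 (C/T, transition), site 34 (T/G, transversion), site 35 (A/G, transition), site 36 (T/A, transversion).
Of the 10 differences, 6 transitions and 4 transversions, so the answer is 4.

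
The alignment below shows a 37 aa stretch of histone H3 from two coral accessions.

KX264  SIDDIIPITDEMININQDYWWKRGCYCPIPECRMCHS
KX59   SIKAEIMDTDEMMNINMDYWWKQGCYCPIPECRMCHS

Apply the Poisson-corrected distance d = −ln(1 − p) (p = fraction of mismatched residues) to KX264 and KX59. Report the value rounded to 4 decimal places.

The sequences differ at positions 3 (D/K), 4 (D/A), 5 (I/E), 7 (P/M), 8 (I/D), 13 (I/M), 17 (Q/M), 23 (R/Q).
p = 8/37 = 0.216216.
d = −ln(1 − 0.216216) = −ln(0.783784) = 0.2436.

0.2436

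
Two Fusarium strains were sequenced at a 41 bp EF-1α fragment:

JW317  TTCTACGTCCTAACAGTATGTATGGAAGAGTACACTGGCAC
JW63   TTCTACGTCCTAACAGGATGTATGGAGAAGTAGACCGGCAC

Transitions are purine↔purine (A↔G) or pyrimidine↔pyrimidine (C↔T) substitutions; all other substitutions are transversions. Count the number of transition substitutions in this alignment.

Mismatches occur at site 17 (T/G, transversion), site 27 (A/G, transition), site 28 (G/A, transition), site 33 (C/G, transversion), site 36 (T/C, transition).
Of the 5 differences, 3 transitions and 2 transversions, so the answer is 3.

3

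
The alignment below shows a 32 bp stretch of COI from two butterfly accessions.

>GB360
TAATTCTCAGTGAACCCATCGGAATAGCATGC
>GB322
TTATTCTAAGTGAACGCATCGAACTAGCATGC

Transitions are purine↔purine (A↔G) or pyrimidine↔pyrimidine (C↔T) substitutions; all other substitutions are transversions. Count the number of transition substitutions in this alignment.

1

Differing sites — 2:A/T (Tv); 8:C/A (Tv); 16:C/G (Tv); 22:G/A (Ti); 24:A/C (Tv).
Of the 5 differences, 1 transition and 4 transversions, so the answer is 1.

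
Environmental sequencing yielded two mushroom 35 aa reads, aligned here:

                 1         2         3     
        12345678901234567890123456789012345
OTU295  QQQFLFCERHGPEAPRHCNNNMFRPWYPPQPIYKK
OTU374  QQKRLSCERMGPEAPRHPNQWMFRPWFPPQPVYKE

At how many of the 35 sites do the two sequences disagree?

10

Differing sites — 3:Q/K; 4:F/R; 6:F/S; 10:H/M; 18:C/P; 20:N/Q; 21:N/W; 27:Y/F; 32:I/V; 35:K/E.
That gives 10 mismatches out of 35 aligned sites, so the Hamming distance is 10.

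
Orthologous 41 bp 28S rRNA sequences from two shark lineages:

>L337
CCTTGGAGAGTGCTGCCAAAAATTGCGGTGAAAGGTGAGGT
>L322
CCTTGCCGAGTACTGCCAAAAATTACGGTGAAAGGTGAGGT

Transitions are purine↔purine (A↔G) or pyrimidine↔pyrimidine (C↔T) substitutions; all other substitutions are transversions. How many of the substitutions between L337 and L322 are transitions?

The sequences differ at positions 6 (G/C, transversion), 7 (A/C, transversion), 12 (G/A, transition), 25 (G/A, transition).
Of the 4 differences, 2 transitions and 2 transversions, so the answer is 2.

2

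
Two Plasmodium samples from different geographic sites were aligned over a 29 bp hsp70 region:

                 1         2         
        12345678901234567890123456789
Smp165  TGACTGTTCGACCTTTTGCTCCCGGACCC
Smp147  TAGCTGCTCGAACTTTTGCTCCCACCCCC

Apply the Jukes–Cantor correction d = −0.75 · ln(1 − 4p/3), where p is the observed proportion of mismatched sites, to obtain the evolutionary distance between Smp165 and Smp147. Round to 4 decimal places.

0.2913

The sequences differ at positions 2 (G/A), 3 (A/G), 7 (T/C), 12 (C/A), 24 (G/A), 25 (G/C), 26 (A/C).
p = 7/29 = 0.241379.
d = −0.75 · ln(1 − (4/3)·0.241379) = −0.75 · ln(0.678161) = −0.75 · (-0.388371) = 0.2913.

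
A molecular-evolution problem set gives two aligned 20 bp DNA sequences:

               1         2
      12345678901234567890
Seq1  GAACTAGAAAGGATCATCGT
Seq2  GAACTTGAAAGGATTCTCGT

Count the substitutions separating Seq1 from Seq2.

The sequences differ at positions 6 (A/T), 15 (C/T), 16 (A/C).
That gives 3 mismatches out of 20 aligned sites, so the Hamming distance is 3.

3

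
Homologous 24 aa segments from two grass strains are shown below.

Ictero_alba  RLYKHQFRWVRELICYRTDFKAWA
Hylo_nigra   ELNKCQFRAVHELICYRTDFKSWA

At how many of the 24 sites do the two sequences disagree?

6

Differing sites — 1:R/E; 3:Y/N; 5:H/C; 9:W/A; 11:R/H; 22:A/S.
That gives 6 mismatches out of 24 aligned sites, so the Hamming distance is 6.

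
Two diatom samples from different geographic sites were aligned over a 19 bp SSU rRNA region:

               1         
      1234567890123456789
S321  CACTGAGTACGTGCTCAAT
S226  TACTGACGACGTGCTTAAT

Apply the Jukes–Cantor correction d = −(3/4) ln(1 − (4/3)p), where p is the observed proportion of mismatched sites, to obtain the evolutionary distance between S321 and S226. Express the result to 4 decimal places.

0.2471

Mismatches occur at site 1 (C→T), site 7 (G→C), site 8 (T→G), site 16 (C→T).
p = 4/19 = 0.210526.
d = −0.75 · ln(1 − (4/3)·0.210526) = −0.75 · ln(0.719299) = −0.75 · (-0.329478) = 0.2471.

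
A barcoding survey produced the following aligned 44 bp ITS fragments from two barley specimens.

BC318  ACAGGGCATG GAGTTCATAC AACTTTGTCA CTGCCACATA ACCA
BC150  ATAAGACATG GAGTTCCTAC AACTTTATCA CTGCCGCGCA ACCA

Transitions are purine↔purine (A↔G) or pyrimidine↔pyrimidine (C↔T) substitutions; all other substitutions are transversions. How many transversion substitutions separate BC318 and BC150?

1

The sequences differ at positions 2 (C/T, transition), 4 (G/A, transition), 6 (G/A, transition), 17 (A/C, transversion), 27 (G/A, transition), 36 (A/G, transition), 38 (A/G, transition), 39 (T/C, transition).
Of the 8 differences, 7 transitions and 1 transversion, so the answer is 1.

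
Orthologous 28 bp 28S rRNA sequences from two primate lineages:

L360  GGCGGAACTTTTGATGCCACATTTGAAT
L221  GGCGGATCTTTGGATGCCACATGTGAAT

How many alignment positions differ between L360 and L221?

3

Mismatches occur at site 7 (A↔T), site 12 (T↔G), site 23 (T↔G).
That gives 3 mismatches out of 28 aligned sites, so the Hamming distance is 3.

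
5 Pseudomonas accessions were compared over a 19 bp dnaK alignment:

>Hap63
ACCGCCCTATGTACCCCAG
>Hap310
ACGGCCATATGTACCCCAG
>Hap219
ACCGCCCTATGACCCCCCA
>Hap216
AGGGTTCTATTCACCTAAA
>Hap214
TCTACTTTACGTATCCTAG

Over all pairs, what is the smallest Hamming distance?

2

Pairwise Hamming distances:
  Hap63 vs Hap310: 2
  Hap63 vs Hap219: 4
  Hap63 vs Hap216: 9
  Hap63 vs Hap214: 8
  Hap310 vs Hap219: 6
  Hap310 vs Hap216: 9
  Hap310 vs Hap214: 8
  Hap219 vs Hap216: 10
  Hap219 vs Hap214: 12
  Hap216 vs Hap214: 13
The smallest is 2, between Hap63 and Hap310.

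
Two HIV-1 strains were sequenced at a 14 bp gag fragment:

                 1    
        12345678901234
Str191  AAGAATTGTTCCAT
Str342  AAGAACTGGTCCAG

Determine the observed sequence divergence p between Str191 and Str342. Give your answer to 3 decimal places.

0.214

Mismatches occur at site 6 (T/C), site 9 (T/G), site 14 (T/G).
There are 3 differences over 14 sites, so p = 3/14 = 0.214.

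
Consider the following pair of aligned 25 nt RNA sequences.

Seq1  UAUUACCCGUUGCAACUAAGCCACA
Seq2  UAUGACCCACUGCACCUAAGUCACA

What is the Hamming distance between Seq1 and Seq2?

5

Mismatches occur at site 4 (U/G), site 9 (G/A), site 10 (U/C), site 15 (A/C), site 21 (C/U).
That gives 5 mismatches out of 25 aligned sites, so the Hamming distance is 5.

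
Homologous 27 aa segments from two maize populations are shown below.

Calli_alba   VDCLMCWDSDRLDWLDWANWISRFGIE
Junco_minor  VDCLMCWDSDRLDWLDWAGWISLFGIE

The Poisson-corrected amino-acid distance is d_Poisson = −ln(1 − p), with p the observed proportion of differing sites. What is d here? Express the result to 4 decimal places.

The sequences differ at positions 19 (N/G), 23 (R/L).
p = 2/27 = 0.074074.
d = −ln(1 − 0.074074) = −ln(0.925926) = 0.0770.

0.0770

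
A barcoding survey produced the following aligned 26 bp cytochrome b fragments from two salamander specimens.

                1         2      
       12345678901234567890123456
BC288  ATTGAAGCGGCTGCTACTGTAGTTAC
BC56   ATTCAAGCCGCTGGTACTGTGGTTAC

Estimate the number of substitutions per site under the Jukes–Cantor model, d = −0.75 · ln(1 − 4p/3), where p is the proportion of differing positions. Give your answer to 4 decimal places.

Differing sites — 4:G/C; 9:G/C; 14:C/G; 21:A/G.
p = 4/26 = 0.153846.
d = −0.75 · ln(1 − (4/3)·0.153846) = −0.75 · ln(0.794872) = −0.75 · (-0.229574) = 0.1722.

0.1722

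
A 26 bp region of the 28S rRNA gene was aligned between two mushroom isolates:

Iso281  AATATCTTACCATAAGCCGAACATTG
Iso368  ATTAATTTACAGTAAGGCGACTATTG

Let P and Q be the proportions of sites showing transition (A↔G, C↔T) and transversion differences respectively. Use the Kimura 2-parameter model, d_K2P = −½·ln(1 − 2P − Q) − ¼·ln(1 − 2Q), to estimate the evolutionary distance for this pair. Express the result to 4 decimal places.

Differing sites — 2:A/T (Tv); 5:T/A (Tv); 6:C/T (Ti); 11:C/A (Tv); 12:A/G (Ti); 17:C/G (Tv); 21:A/C (Tv); 22:C/T (Ti).
Of the 8 differences, 3 transitions and 5 transversions over 26 sites: P = 3/26 = 0.115385, Q = 5/26 = 0.192308.
d = −0.5·ln(0.576922) − 0.25·ln(0.615384) = −0.5·(-0.550048) − 0.25·(-0.485509) = 0.3964.

0.3964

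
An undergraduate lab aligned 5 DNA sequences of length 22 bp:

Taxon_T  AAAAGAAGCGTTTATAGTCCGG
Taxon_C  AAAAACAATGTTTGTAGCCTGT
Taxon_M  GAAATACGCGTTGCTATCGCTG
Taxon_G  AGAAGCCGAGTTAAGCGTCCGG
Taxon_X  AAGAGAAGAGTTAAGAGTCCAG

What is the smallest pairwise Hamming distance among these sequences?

5

Pairwise Hamming distances:
  Taxon_T vs Taxon_C: 8
  Taxon_T vs Taxon_M: 9
  Taxon_T vs Taxon_G: 7
  Taxon_T vs Taxon_X: 5
  Taxon_C vs Taxon_M: 13
  Taxon_C vs Taxon_G: 12
  Taxon_C vs Taxon_X: 12
  Taxon_M vs Taxon_G: 13
  Taxon_M vs Taxon_X: 12
  Taxon_G vs Taxon_X: 6
The smallest is 5, between Taxon_T and Taxon_X.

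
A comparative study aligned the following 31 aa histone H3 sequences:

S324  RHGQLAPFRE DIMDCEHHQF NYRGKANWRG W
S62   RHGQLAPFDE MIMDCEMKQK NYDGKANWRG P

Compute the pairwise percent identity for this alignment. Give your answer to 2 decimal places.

Differing sites — 9:R/D; 11:D/M; 17:H/M; 18:H/K; 20:F/K; 23:R/D; 31:W/P.
24 of the 31 sites match, so the percent identity is 24/31 × 100 = 77.42%.

77.42%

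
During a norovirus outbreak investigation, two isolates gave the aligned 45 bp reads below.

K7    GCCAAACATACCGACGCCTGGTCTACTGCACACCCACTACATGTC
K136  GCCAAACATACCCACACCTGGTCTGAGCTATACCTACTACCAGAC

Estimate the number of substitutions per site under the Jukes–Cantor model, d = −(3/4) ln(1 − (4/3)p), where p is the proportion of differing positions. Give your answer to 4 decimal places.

0.3295

The sequences differ at positions 13 (G/C), 16 (G/A), 25 (A/G), 26 (C/A), 27 (T/G), 28 (G/C), 29 (C/T), 31 (C/T), 35 (C/T), 41 (A/C), 42 (T/A), 44 (T/A).
p = 12/45 = 0.266667.
d = −0.75 · ln(1 − (4/3)·0.266667) = −0.75 · ln(0.644444) = −0.75 · (-0.439367) = 0.3295.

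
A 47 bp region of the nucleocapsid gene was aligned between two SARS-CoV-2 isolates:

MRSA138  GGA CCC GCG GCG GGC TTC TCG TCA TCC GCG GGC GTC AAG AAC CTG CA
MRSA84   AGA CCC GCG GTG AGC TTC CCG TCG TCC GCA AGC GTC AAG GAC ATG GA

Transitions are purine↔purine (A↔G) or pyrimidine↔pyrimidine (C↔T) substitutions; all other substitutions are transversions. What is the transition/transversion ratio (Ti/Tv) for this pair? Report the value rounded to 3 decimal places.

The sequences differ at positions 1 (G/A, transition), 11 (C/T, transition), 13 (G/A, transition), 19 (T/C, transition), 24 (A/G, transition), 30 (G/A, transition), 31 (G/A, transition), 40 (A/G, transition), 43 (C/A, transversion), 46 (C/G, transversion).
Of the 10 differences, 8 transitions and 2 transversions, so Ti/Tv = 8/2 = 4.000.

4.000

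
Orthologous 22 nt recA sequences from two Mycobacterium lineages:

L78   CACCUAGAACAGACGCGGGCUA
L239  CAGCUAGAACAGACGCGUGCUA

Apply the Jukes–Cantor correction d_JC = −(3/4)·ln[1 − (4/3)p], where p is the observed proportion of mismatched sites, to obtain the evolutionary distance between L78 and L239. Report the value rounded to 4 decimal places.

Mismatches occur at site 3 (C/G), site 18 (G/U).
p = 2/22 = 0.090909.
d = −0.75 · ln(1 − (4/3)·0.090909) = −0.75 · ln(0.878788) = −0.75 · (-0.129212) = 0.0969.

0.0969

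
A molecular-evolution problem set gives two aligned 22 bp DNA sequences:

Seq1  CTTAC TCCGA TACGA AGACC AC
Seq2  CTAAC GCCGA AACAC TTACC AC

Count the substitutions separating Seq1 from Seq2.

7

Differing sites — 3:T/A; 6:T/G; 11:T/A; 14:G/A; 15:A/C; 16:A/T; 17:G/T.
That gives 7 mismatches out of 22 aligned sites, so the Hamming distance is 7.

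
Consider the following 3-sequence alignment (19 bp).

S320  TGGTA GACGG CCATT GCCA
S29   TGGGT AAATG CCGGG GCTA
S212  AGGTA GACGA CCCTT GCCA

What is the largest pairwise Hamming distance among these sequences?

11

Pairwise Hamming distances:
  S320 vs S29: 9
  S320 vs S212: 3
  S29 vs S212: 11
The largest is 11, between S29 and S212.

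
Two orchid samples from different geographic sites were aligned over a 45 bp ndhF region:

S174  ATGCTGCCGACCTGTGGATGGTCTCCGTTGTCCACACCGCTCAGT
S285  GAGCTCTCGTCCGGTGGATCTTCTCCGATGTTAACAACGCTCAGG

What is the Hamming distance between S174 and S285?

13

Differing sites — 1:A/G; 2:T/A; 6:G/C; 7:C/T; 10:A/T; 13:T/G; 20:G/C; 21:G/T; 28:T/A; 32:C/T; 33:C/A; 37:C/A; 45:T/G.
That gives 13 mismatches out of 45 aligned sites, so the Hamming distance is 13.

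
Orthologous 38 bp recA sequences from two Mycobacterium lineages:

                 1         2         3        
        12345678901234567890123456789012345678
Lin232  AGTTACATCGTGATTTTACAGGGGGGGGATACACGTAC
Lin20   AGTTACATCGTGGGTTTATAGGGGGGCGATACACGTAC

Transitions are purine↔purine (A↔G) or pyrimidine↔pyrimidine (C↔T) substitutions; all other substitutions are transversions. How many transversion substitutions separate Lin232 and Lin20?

The sequences differ at positions 13 (A/G, transition), 14 (T/G, transversion), 19 (C/T, transition), 27 (G/C, transversion).
Of the 4 differences, 2 transitions and 2 transversions, so the answer is 2.

2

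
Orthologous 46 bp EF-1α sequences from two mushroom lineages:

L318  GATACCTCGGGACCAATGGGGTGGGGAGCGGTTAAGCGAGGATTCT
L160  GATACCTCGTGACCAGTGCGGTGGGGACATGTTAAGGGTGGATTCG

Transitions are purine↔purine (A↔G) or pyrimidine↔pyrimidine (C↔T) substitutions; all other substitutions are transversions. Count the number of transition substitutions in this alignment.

1

The sequences differ at positions 10 (G/T, transversion), 16 (A/G, transition), 19 (G/C, transversion), 28 (G/C, transversion), 29 (C/A, transversion), 30 (G/T, transversion), 37 (C/G, transversion), 39 (A/T, transversion), 46 (T/G, transversion).
Of the 9 differences, 1 transition and 8 transversions, so the answer is 1.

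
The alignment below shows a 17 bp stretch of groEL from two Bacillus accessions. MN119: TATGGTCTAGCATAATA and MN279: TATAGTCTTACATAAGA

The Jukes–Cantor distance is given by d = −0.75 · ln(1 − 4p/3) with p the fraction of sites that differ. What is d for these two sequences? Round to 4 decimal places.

0.2824

Mismatches occur at site 4 (G↔A), site 9 (A↔T), site 10 (G↔A), site 16 (T↔G).
p = 4/17 = 0.235294.
d = −0.75 · ln(1 − (4/3)·0.235294) = −0.75 · ln(0.686275) = −0.75 · (-0.376477) = 0.2824.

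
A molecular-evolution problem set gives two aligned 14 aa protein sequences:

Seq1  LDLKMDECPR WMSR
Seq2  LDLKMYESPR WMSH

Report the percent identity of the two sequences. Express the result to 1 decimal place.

78.6%

Differing sites — 6:D/Y; 8:C/S; 14:R/H.
11 of the 14 sites match, so the percent identity is 11/14 × 100 = 78.6%.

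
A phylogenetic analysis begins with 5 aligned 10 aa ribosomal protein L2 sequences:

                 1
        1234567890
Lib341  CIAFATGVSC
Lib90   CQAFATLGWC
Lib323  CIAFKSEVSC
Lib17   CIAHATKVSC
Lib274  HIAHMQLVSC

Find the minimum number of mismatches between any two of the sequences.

Pairwise Hamming distances:
  Lib341 vs Lib90: 4
  Lib341 vs Lib323: 3
  Lib341 vs Lib17: 2
  Lib341 vs Lib274: 5
  Lib90 vs Lib323: 6
  Lib90 vs Lib17: 5
  Lib90 vs Lib274: 7
  Lib323 vs Lib17: 4
  Lib323 vs Lib274: 5
  Lib17 vs Lib274: 4
The smallest is 2, between Lib341 and Lib17.

2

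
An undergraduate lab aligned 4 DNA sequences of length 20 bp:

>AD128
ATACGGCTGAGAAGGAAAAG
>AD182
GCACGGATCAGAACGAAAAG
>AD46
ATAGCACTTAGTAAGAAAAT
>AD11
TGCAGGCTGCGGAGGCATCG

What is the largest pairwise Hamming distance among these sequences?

14

Pairwise Hamming distances:
  AD128 vs AD182: 5
  AD128 vs AD46: 7
  AD128 vs AD11: 9
  AD182 vs AD46: 10
  AD182 vs AD11: 12
  AD46 vs AD11: 14
The largest is 14, between AD46 and AD11.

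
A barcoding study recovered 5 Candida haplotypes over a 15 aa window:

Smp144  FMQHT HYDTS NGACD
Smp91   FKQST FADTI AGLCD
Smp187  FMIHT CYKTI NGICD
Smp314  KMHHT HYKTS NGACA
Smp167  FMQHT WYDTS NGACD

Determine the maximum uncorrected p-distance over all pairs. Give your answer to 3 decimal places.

Pairwise Hamming distances:
  Smp144 vs Smp91: 7
  Smp144 vs Smp187: 5
  Smp144 vs Smp314: 4
  Smp144 vs Smp167: 1
  Smp91 vs Smp187: 8
  Smp91 vs Smp314: 11
  Smp91 vs Smp167: 7
  Smp187 vs Smp314: 6
  Smp187 vs Smp167: 5
  Smp314 vs Smp167: 5
The largest is 11 mismatches, between Smp91 and Smp314; p = 11/15 = 0.733.

0.733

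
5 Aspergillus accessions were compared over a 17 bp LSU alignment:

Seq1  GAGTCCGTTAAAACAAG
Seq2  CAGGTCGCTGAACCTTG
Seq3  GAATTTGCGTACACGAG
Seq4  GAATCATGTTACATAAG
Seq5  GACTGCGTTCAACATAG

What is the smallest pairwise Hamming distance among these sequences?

Pairwise Hamming distances:
  Seq1 vs Seq2: 8
  Seq1 vs Seq3: 8
  Seq1 vs Seq4: 7
  Seq1 vs Seq5: 6
  Seq2 vs Seq3: 10
  Seq2 vs Seq4: 13
  Seq2 vs Seq5: 8
  Seq3 vs Seq4: 7
  Seq3 vs Seq5: 10
  Seq4 vs Seq5: 10
The smallest is 6, between Seq1 and Seq5.

6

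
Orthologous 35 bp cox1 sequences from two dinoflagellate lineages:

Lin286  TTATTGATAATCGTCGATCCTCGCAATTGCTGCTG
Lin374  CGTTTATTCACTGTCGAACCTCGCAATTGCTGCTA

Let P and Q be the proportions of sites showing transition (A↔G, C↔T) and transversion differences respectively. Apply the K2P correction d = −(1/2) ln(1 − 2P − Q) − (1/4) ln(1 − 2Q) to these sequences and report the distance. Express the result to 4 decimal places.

0.3639

The sequences differ at positions 1 (T/C, transition), 2 (T/G, transversion), 3 (A/T, transversion), 6 (G/A, transition), 7 (A/T, transversion), 9 (A/C, transversion), 11 (T/C, transition), 12 (C/T, transition), 18 (T/A, transversion), 35 (G/A, transition).
Of the 10 differences, 5 transitions and 5 transversions over 35 sites: P = 5/35 = 0.142857, Q = 5/35 = 0.142857.
d = −0.5·ln(0.571429) − 0.25·ln(0.714286) = −0.5·(-0.559615) − 0.25·(-0.336472) = 0.3639.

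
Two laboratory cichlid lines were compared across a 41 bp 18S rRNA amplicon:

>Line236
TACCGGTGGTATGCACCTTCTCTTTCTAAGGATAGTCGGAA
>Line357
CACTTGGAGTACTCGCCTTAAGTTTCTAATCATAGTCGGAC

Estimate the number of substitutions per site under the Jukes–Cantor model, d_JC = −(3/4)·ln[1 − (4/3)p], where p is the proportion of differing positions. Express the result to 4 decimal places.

Mismatches occur at site 1 (T→C), site 4 (C→T), site 5 (G→T), site 7 (T→G), site 8 (G→A), site 12 (T→C), site 13 (G→T), site 15 (A→G), site 20 (C→A), site 21 (T→A), site 22 (C→G), site 30 (G→T), site 31 (G→C), site 41 (A→C).
p = 14/41 = 0.341463.
d = −0.75 · ln(1 − (4/3)·0.341463) = −0.75 · ln(0.544716) = −0.75 · (-0.607491) = 0.4556.

0.4556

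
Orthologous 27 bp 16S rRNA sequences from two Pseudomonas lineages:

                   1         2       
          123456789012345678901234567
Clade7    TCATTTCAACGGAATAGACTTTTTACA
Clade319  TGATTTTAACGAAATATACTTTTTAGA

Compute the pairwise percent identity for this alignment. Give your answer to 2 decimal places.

The sequences differ at positions 2 (C/G), 7 (C/T), 12 (G/A), 17 (G/T), 26 (C/G).
22 of the 27 sites match, so the percent identity is 22/27 × 100 = 81.48%.

81.48%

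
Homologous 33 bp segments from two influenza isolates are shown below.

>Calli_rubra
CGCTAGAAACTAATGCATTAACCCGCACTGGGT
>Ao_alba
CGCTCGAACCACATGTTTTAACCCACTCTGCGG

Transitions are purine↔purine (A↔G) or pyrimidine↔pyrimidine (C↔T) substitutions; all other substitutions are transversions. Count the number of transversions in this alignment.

8

Differing sites — 5:A/C (Tv); 9:A/C (Tv); 11:T/A (Tv); 12:A/C (Tv); 16:C/T (Ti); 17:A/T (Tv); 25:G/A (Ti); 27:A/T (Tv); 31:G/C (Tv); 33:T/G (Tv).
Of the 10 differences, 2 transitions and 8 transversions, so the answer is 8.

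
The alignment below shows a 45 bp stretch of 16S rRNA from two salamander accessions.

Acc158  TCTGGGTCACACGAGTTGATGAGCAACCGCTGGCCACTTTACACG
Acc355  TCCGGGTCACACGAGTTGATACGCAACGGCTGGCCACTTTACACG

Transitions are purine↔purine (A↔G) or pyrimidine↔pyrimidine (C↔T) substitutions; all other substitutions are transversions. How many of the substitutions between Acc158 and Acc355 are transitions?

The sequences differ at positions 3 (T/C, transition), 21 (G/A, transition), 22 (A/C, transversion), 28 (C/G, transversion).
Of the 4 differences, 2 transitions and 2 transversions, so the answer is 2.

2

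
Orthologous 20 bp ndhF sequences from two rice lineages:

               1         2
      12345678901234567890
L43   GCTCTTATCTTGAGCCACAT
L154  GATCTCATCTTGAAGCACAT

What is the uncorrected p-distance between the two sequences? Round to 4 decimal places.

0.2000

The sequences differ at positions 2 (C/A), 6 (T/C), 14 (G/A), 15 (C/G).
There are 4 differences over 20 sites, so p = 4/20 = 0.2000.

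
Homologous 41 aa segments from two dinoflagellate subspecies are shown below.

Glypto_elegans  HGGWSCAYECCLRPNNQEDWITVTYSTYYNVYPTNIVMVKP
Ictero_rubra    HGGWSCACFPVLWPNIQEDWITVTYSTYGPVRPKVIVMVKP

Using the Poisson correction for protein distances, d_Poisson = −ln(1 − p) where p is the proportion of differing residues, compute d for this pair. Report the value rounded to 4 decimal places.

Differing sites — 8:Y/C; 9:E/F; 10:C/P; 11:C/V; 13:R/W; 16:N/I; 29:Y/G; 30:N/P; 32:Y/R; 34:T/K; 35:N/V.
p = 11/41 = 0.268293.
d = −ln(1 − 0.268293) = −ln(0.731707) = 0.3124.

0.3124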